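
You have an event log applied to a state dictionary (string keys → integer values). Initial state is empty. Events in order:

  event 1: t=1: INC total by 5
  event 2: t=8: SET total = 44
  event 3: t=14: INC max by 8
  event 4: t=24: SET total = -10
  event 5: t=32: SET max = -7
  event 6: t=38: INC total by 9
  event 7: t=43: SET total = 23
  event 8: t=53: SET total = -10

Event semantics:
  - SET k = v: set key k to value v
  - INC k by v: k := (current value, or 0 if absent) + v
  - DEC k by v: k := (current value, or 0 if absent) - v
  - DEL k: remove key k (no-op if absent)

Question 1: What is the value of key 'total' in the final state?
Track key 'total' through all 8 events:
  event 1 (t=1: INC total by 5): total (absent) -> 5
  event 2 (t=8: SET total = 44): total 5 -> 44
  event 3 (t=14: INC max by 8): total unchanged
  event 4 (t=24: SET total = -10): total 44 -> -10
  event 5 (t=32: SET max = -7): total unchanged
  event 6 (t=38: INC total by 9): total -10 -> -1
  event 7 (t=43: SET total = 23): total -1 -> 23
  event 8 (t=53: SET total = -10): total 23 -> -10
Final: total = -10

Answer: -10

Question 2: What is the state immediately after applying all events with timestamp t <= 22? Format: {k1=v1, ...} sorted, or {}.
Apply events with t <= 22 (3 events):
  after event 1 (t=1: INC total by 5): {total=5}
  after event 2 (t=8: SET total = 44): {total=44}
  after event 3 (t=14: INC max by 8): {max=8, total=44}

Answer: {max=8, total=44}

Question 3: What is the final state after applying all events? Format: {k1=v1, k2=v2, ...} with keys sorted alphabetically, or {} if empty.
  after event 1 (t=1: INC total by 5): {total=5}
  after event 2 (t=8: SET total = 44): {total=44}
  after event 3 (t=14: INC max by 8): {max=8, total=44}
  after event 4 (t=24: SET total = -10): {max=8, total=-10}
  after event 5 (t=32: SET max = -7): {max=-7, total=-10}
  after event 6 (t=38: INC total by 9): {max=-7, total=-1}
  after event 7 (t=43: SET total = 23): {max=-7, total=23}
  after event 8 (t=53: SET total = -10): {max=-7, total=-10}

Answer: {max=-7, total=-10}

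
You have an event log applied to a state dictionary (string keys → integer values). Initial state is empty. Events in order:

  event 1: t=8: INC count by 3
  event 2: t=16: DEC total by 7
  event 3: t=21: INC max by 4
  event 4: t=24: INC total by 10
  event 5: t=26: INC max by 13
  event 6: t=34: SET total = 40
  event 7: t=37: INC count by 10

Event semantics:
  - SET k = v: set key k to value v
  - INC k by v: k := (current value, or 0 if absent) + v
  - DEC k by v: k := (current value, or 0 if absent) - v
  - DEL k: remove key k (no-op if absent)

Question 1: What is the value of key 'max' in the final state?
Track key 'max' through all 7 events:
  event 1 (t=8: INC count by 3): max unchanged
  event 2 (t=16: DEC total by 7): max unchanged
  event 3 (t=21: INC max by 4): max (absent) -> 4
  event 4 (t=24: INC total by 10): max unchanged
  event 5 (t=26: INC max by 13): max 4 -> 17
  event 6 (t=34: SET total = 40): max unchanged
  event 7 (t=37: INC count by 10): max unchanged
Final: max = 17

Answer: 17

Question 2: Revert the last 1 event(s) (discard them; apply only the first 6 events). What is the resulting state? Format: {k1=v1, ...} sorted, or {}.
Answer: {count=3, max=17, total=40}

Derivation:
Keep first 6 events (discard last 1):
  after event 1 (t=8: INC count by 3): {count=3}
  after event 2 (t=16: DEC total by 7): {count=3, total=-7}
  after event 3 (t=21: INC max by 4): {count=3, max=4, total=-7}
  after event 4 (t=24: INC total by 10): {count=3, max=4, total=3}
  after event 5 (t=26: INC max by 13): {count=3, max=17, total=3}
  after event 6 (t=34: SET total = 40): {count=3, max=17, total=40}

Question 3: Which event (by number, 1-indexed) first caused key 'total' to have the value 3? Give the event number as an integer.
Looking for first event where total becomes 3:
  event 2: total = -7
  event 3: total = -7
  event 4: total -7 -> 3  <-- first match

Answer: 4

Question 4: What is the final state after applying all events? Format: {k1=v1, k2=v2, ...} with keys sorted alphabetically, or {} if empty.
Answer: {count=13, max=17, total=40}

Derivation:
  after event 1 (t=8: INC count by 3): {count=3}
  after event 2 (t=16: DEC total by 7): {count=3, total=-7}
  after event 3 (t=21: INC max by 4): {count=3, max=4, total=-7}
  after event 4 (t=24: INC total by 10): {count=3, max=4, total=3}
  after event 5 (t=26: INC max by 13): {count=3, max=17, total=3}
  after event 6 (t=34: SET total = 40): {count=3, max=17, total=40}
  after event 7 (t=37: INC count by 10): {count=13, max=17, total=40}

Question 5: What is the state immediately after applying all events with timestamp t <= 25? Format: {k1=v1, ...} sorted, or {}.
Answer: {count=3, max=4, total=3}

Derivation:
Apply events with t <= 25 (4 events):
  after event 1 (t=8: INC count by 3): {count=3}
  after event 2 (t=16: DEC total by 7): {count=3, total=-7}
  after event 3 (t=21: INC max by 4): {count=3, max=4, total=-7}
  after event 4 (t=24: INC total by 10): {count=3, max=4, total=3}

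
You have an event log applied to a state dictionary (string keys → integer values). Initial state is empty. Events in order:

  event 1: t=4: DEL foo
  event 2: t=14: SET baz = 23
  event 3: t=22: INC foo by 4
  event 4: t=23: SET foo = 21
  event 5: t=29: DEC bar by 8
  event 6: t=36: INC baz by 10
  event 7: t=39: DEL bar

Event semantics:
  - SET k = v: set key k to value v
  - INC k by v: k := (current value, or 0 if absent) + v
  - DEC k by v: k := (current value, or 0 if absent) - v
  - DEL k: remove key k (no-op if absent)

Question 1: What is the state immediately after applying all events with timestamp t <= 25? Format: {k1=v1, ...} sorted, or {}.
Answer: {baz=23, foo=21}

Derivation:
Apply events with t <= 25 (4 events):
  after event 1 (t=4: DEL foo): {}
  after event 2 (t=14: SET baz = 23): {baz=23}
  after event 3 (t=22: INC foo by 4): {baz=23, foo=4}
  after event 4 (t=23: SET foo = 21): {baz=23, foo=21}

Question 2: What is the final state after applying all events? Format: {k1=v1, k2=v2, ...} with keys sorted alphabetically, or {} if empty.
  after event 1 (t=4: DEL foo): {}
  after event 2 (t=14: SET baz = 23): {baz=23}
  after event 3 (t=22: INC foo by 4): {baz=23, foo=4}
  after event 4 (t=23: SET foo = 21): {baz=23, foo=21}
  after event 5 (t=29: DEC bar by 8): {bar=-8, baz=23, foo=21}
  after event 6 (t=36: INC baz by 10): {bar=-8, baz=33, foo=21}
  after event 7 (t=39: DEL bar): {baz=33, foo=21}

Answer: {baz=33, foo=21}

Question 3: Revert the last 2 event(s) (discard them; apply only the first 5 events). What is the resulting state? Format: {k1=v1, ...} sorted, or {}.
Answer: {bar=-8, baz=23, foo=21}

Derivation:
Keep first 5 events (discard last 2):
  after event 1 (t=4: DEL foo): {}
  after event 2 (t=14: SET baz = 23): {baz=23}
  after event 3 (t=22: INC foo by 4): {baz=23, foo=4}
  after event 4 (t=23: SET foo = 21): {baz=23, foo=21}
  after event 5 (t=29: DEC bar by 8): {bar=-8, baz=23, foo=21}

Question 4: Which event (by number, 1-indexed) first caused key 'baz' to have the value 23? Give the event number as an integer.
Looking for first event where baz becomes 23:
  event 2: baz (absent) -> 23  <-- first match

Answer: 2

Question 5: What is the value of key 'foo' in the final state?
Answer: 21

Derivation:
Track key 'foo' through all 7 events:
  event 1 (t=4: DEL foo): foo (absent) -> (absent)
  event 2 (t=14: SET baz = 23): foo unchanged
  event 3 (t=22: INC foo by 4): foo (absent) -> 4
  event 4 (t=23: SET foo = 21): foo 4 -> 21
  event 5 (t=29: DEC bar by 8): foo unchanged
  event 6 (t=36: INC baz by 10): foo unchanged
  event 7 (t=39: DEL bar): foo unchanged
Final: foo = 21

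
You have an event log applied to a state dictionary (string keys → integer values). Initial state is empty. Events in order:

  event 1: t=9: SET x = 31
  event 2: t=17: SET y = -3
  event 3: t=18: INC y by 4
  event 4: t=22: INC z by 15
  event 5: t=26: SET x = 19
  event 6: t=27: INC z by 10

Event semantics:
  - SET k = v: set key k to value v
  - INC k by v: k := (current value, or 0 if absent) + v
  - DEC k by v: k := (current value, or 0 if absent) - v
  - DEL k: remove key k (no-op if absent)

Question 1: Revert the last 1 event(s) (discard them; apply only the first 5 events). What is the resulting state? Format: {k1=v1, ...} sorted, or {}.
Keep first 5 events (discard last 1):
  after event 1 (t=9: SET x = 31): {x=31}
  after event 2 (t=17: SET y = -3): {x=31, y=-3}
  after event 3 (t=18: INC y by 4): {x=31, y=1}
  after event 4 (t=22: INC z by 15): {x=31, y=1, z=15}
  after event 5 (t=26: SET x = 19): {x=19, y=1, z=15}

Answer: {x=19, y=1, z=15}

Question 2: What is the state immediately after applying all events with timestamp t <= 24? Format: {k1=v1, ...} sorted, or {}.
Apply events with t <= 24 (4 events):
  after event 1 (t=9: SET x = 31): {x=31}
  after event 2 (t=17: SET y = -3): {x=31, y=-3}
  after event 3 (t=18: INC y by 4): {x=31, y=1}
  after event 4 (t=22: INC z by 15): {x=31, y=1, z=15}

Answer: {x=31, y=1, z=15}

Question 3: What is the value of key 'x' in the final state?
Track key 'x' through all 6 events:
  event 1 (t=9: SET x = 31): x (absent) -> 31
  event 2 (t=17: SET y = -3): x unchanged
  event 3 (t=18: INC y by 4): x unchanged
  event 4 (t=22: INC z by 15): x unchanged
  event 5 (t=26: SET x = 19): x 31 -> 19
  event 6 (t=27: INC z by 10): x unchanged
Final: x = 19

Answer: 19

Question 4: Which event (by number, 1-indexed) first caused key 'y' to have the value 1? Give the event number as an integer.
Looking for first event where y becomes 1:
  event 2: y = -3
  event 3: y -3 -> 1  <-- first match

Answer: 3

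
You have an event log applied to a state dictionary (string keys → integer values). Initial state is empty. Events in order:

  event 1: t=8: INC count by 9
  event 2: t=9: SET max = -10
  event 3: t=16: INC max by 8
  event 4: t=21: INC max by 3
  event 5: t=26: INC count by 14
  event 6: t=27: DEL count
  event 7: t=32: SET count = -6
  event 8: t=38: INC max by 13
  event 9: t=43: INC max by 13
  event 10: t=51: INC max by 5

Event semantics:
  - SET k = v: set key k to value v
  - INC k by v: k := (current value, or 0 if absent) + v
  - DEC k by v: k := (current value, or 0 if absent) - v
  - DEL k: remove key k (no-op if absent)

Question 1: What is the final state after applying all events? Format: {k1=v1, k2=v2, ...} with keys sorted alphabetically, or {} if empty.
Answer: {count=-6, max=32}

Derivation:
  after event 1 (t=8: INC count by 9): {count=9}
  after event 2 (t=9: SET max = -10): {count=9, max=-10}
  after event 3 (t=16: INC max by 8): {count=9, max=-2}
  after event 4 (t=21: INC max by 3): {count=9, max=1}
  after event 5 (t=26: INC count by 14): {count=23, max=1}
  after event 6 (t=27: DEL count): {max=1}
  after event 7 (t=32: SET count = -6): {count=-6, max=1}
  after event 8 (t=38: INC max by 13): {count=-6, max=14}
  after event 9 (t=43: INC max by 13): {count=-6, max=27}
  after event 10 (t=51: INC max by 5): {count=-6, max=32}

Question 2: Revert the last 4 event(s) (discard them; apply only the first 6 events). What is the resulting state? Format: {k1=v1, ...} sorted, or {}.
Answer: {max=1}

Derivation:
Keep first 6 events (discard last 4):
  after event 1 (t=8: INC count by 9): {count=9}
  after event 2 (t=9: SET max = -10): {count=9, max=-10}
  after event 3 (t=16: INC max by 8): {count=9, max=-2}
  after event 4 (t=21: INC max by 3): {count=9, max=1}
  after event 5 (t=26: INC count by 14): {count=23, max=1}
  after event 6 (t=27: DEL count): {max=1}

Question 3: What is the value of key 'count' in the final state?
Answer: -6

Derivation:
Track key 'count' through all 10 events:
  event 1 (t=8: INC count by 9): count (absent) -> 9
  event 2 (t=9: SET max = -10): count unchanged
  event 3 (t=16: INC max by 8): count unchanged
  event 4 (t=21: INC max by 3): count unchanged
  event 5 (t=26: INC count by 14): count 9 -> 23
  event 6 (t=27: DEL count): count 23 -> (absent)
  event 7 (t=32: SET count = -6): count (absent) -> -6
  event 8 (t=38: INC max by 13): count unchanged
  event 9 (t=43: INC max by 13): count unchanged
  event 10 (t=51: INC max by 5): count unchanged
Final: count = -6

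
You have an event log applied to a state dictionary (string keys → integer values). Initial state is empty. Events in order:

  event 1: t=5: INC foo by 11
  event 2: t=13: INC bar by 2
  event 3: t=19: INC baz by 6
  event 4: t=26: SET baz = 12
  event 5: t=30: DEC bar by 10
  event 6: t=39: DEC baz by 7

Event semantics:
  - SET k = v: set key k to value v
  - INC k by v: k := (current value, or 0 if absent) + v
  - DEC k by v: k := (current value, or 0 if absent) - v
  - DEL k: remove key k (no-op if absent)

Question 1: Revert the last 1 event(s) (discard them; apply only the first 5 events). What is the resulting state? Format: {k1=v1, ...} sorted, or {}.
Answer: {bar=-8, baz=12, foo=11}

Derivation:
Keep first 5 events (discard last 1):
  after event 1 (t=5: INC foo by 11): {foo=11}
  after event 2 (t=13: INC bar by 2): {bar=2, foo=11}
  after event 3 (t=19: INC baz by 6): {bar=2, baz=6, foo=11}
  after event 4 (t=26: SET baz = 12): {bar=2, baz=12, foo=11}
  after event 5 (t=30: DEC bar by 10): {bar=-8, baz=12, foo=11}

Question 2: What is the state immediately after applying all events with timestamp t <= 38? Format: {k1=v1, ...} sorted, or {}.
Answer: {bar=-8, baz=12, foo=11}

Derivation:
Apply events with t <= 38 (5 events):
  after event 1 (t=5: INC foo by 11): {foo=11}
  after event 2 (t=13: INC bar by 2): {bar=2, foo=11}
  after event 3 (t=19: INC baz by 6): {bar=2, baz=6, foo=11}
  after event 4 (t=26: SET baz = 12): {bar=2, baz=12, foo=11}
  after event 5 (t=30: DEC bar by 10): {bar=-8, baz=12, foo=11}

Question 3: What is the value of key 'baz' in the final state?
Track key 'baz' through all 6 events:
  event 1 (t=5: INC foo by 11): baz unchanged
  event 2 (t=13: INC bar by 2): baz unchanged
  event 3 (t=19: INC baz by 6): baz (absent) -> 6
  event 4 (t=26: SET baz = 12): baz 6 -> 12
  event 5 (t=30: DEC bar by 10): baz unchanged
  event 6 (t=39: DEC baz by 7): baz 12 -> 5
Final: baz = 5

Answer: 5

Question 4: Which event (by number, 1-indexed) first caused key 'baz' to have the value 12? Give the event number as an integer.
Looking for first event where baz becomes 12:
  event 3: baz = 6
  event 4: baz 6 -> 12  <-- first match

Answer: 4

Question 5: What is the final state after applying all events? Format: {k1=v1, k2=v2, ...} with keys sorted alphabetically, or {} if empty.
  after event 1 (t=5: INC foo by 11): {foo=11}
  after event 2 (t=13: INC bar by 2): {bar=2, foo=11}
  after event 3 (t=19: INC baz by 6): {bar=2, baz=6, foo=11}
  after event 4 (t=26: SET baz = 12): {bar=2, baz=12, foo=11}
  after event 5 (t=30: DEC bar by 10): {bar=-8, baz=12, foo=11}
  after event 6 (t=39: DEC baz by 7): {bar=-8, baz=5, foo=11}

Answer: {bar=-8, baz=5, foo=11}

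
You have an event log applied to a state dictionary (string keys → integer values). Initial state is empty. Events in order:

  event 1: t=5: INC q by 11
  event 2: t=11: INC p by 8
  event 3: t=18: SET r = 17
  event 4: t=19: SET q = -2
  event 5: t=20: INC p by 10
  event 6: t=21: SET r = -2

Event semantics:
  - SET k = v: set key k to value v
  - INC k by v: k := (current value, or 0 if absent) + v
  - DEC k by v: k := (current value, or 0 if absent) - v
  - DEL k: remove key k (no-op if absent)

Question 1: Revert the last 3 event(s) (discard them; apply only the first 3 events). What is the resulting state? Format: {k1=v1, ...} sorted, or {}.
Answer: {p=8, q=11, r=17}

Derivation:
Keep first 3 events (discard last 3):
  after event 1 (t=5: INC q by 11): {q=11}
  after event 2 (t=11: INC p by 8): {p=8, q=11}
  after event 3 (t=18: SET r = 17): {p=8, q=11, r=17}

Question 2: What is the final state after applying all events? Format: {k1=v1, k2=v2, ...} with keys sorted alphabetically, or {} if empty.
Answer: {p=18, q=-2, r=-2}

Derivation:
  after event 1 (t=5: INC q by 11): {q=11}
  after event 2 (t=11: INC p by 8): {p=8, q=11}
  after event 3 (t=18: SET r = 17): {p=8, q=11, r=17}
  after event 4 (t=19: SET q = -2): {p=8, q=-2, r=17}
  after event 5 (t=20: INC p by 10): {p=18, q=-2, r=17}
  after event 6 (t=21: SET r = -2): {p=18, q=-2, r=-2}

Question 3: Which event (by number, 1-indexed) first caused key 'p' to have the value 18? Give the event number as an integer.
Answer: 5

Derivation:
Looking for first event where p becomes 18:
  event 2: p = 8
  event 3: p = 8
  event 4: p = 8
  event 5: p 8 -> 18  <-- first match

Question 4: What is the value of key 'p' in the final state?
Answer: 18

Derivation:
Track key 'p' through all 6 events:
  event 1 (t=5: INC q by 11): p unchanged
  event 2 (t=11: INC p by 8): p (absent) -> 8
  event 3 (t=18: SET r = 17): p unchanged
  event 4 (t=19: SET q = -2): p unchanged
  event 5 (t=20: INC p by 10): p 8 -> 18
  event 6 (t=21: SET r = -2): p unchanged
Final: p = 18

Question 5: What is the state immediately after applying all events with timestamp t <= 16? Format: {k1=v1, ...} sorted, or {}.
Apply events with t <= 16 (2 events):
  after event 1 (t=5: INC q by 11): {q=11}
  after event 2 (t=11: INC p by 8): {p=8, q=11}

Answer: {p=8, q=11}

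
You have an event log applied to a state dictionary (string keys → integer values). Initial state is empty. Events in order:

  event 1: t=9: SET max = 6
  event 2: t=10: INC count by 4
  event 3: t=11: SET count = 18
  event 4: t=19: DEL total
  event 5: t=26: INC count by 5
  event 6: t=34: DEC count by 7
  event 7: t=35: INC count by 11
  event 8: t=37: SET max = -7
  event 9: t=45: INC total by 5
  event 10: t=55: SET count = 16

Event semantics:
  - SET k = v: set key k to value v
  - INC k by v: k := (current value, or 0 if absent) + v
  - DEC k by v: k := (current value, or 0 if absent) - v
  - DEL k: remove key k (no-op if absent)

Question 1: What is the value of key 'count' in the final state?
Track key 'count' through all 10 events:
  event 1 (t=9: SET max = 6): count unchanged
  event 2 (t=10: INC count by 4): count (absent) -> 4
  event 3 (t=11: SET count = 18): count 4 -> 18
  event 4 (t=19: DEL total): count unchanged
  event 5 (t=26: INC count by 5): count 18 -> 23
  event 6 (t=34: DEC count by 7): count 23 -> 16
  event 7 (t=35: INC count by 11): count 16 -> 27
  event 8 (t=37: SET max = -7): count unchanged
  event 9 (t=45: INC total by 5): count unchanged
  event 10 (t=55: SET count = 16): count 27 -> 16
Final: count = 16

Answer: 16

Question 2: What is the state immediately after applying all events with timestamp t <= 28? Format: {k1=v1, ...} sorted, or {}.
Answer: {count=23, max=6}

Derivation:
Apply events with t <= 28 (5 events):
  after event 1 (t=9: SET max = 6): {max=6}
  after event 2 (t=10: INC count by 4): {count=4, max=6}
  after event 3 (t=11: SET count = 18): {count=18, max=6}
  after event 4 (t=19: DEL total): {count=18, max=6}
  after event 5 (t=26: INC count by 5): {count=23, max=6}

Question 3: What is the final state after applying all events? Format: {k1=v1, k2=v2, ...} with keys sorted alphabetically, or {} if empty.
Answer: {count=16, max=-7, total=5}

Derivation:
  after event 1 (t=9: SET max = 6): {max=6}
  after event 2 (t=10: INC count by 4): {count=4, max=6}
  after event 3 (t=11: SET count = 18): {count=18, max=6}
  after event 4 (t=19: DEL total): {count=18, max=6}
  after event 5 (t=26: INC count by 5): {count=23, max=6}
  after event 6 (t=34: DEC count by 7): {count=16, max=6}
  after event 7 (t=35: INC count by 11): {count=27, max=6}
  after event 8 (t=37: SET max = -7): {count=27, max=-7}
  after event 9 (t=45: INC total by 5): {count=27, max=-7, total=5}
  after event 10 (t=55: SET count = 16): {count=16, max=-7, total=5}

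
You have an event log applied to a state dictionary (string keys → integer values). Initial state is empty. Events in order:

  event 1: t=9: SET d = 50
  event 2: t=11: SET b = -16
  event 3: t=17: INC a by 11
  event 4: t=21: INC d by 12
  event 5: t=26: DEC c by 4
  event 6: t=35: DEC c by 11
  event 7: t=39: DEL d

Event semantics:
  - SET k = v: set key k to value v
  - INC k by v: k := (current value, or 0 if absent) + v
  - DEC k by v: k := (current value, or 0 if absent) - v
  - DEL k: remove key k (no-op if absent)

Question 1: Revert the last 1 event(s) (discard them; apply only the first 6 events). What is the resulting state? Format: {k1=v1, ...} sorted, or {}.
Answer: {a=11, b=-16, c=-15, d=62}

Derivation:
Keep first 6 events (discard last 1):
  after event 1 (t=9: SET d = 50): {d=50}
  after event 2 (t=11: SET b = -16): {b=-16, d=50}
  after event 3 (t=17: INC a by 11): {a=11, b=-16, d=50}
  after event 4 (t=21: INC d by 12): {a=11, b=-16, d=62}
  after event 5 (t=26: DEC c by 4): {a=11, b=-16, c=-4, d=62}
  after event 6 (t=35: DEC c by 11): {a=11, b=-16, c=-15, d=62}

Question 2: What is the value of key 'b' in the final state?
Answer: -16

Derivation:
Track key 'b' through all 7 events:
  event 1 (t=9: SET d = 50): b unchanged
  event 2 (t=11: SET b = -16): b (absent) -> -16
  event 3 (t=17: INC a by 11): b unchanged
  event 4 (t=21: INC d by 12): b unchanged
  event 5 (t=26: DEC c by 4): b unchanged
  event 6 (t=35: DEC c by 11): b unchanged
  event 7 (t=39: DEL d): b unchanged
Final: b = -16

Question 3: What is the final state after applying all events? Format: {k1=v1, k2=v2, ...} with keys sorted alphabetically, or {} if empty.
Answer: {a=11, b=-16, c=-15}

Derivation:
  after event 1 (t=9: SET d = 50): {d=50}
  after event 2 (t=11: SET b = -16): {b=-16, d=50}
  after event 3 (t=17: INC a by 11): {a=11, b=-16, d=50}
  after event 4 (t=21: INC d by 12): {a=11, b=-16, d=62}
  after event 5 (t=26: DEC c by 4): {a=11, b=-16, c=-4, d=62}
  after event 6 (t=35: DEC c by 11): {a=11, b=-16, c=-15, d=62}
  after event 7 (t=39: DEL d): {a=11, b=-16, c=-15}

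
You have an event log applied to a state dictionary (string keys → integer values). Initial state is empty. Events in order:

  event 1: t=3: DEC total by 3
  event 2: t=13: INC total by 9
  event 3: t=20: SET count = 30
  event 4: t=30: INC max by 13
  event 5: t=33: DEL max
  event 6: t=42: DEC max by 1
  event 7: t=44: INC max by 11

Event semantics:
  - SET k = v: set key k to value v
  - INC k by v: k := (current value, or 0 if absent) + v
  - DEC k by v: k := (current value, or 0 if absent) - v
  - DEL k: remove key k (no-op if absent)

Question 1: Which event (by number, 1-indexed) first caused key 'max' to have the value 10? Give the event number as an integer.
Looking for first event where max becomes 10:
  event 4: max = 13
  event 5: max = (absent)
  event 6: max = -1
  event 7: max -1 -> 10  <-- first match

Answer: 7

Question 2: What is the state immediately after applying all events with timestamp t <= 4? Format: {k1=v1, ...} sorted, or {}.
Answer: {total=-3}

Derivation:
Apply events with t <= 4 (1 events):
  after event 1 (t=3: DEC total by 3): {total=-3}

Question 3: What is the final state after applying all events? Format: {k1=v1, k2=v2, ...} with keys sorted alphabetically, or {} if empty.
Answer: {count=30, max=10, total=6}

Derivation:
  after event 1 (t=3: DEC total by 3): {total=-3}
  after event 2 (t=13: INC total by 9): {total=6}
  after event 3 (t=20: SET count = 30): {count=30, total=6}
  after event 4 (t=30: INC max by 13): {count=30, max=13, total=6}
  after event 5 (t=33: DEL max): {count=30, total=6}
  after event 6 (t=42: DEC max by 1): {count=30, max=-1, total=6}
  after event 7 (t=44: INC max by 11): {count=30, max=10, total=6}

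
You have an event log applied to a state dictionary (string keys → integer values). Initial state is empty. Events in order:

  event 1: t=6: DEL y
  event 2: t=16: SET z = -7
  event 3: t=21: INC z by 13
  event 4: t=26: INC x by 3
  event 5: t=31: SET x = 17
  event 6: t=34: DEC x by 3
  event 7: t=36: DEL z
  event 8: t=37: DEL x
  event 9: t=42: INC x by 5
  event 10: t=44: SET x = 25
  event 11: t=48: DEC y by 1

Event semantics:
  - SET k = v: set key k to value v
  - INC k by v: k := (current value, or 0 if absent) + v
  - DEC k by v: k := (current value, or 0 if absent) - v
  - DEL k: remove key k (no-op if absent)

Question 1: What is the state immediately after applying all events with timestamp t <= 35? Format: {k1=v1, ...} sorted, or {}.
Apply events with t <= 35 (6 events):
  after event 1 (t=6: DEL y): {}
  after event 2 (t=16: SET z = -7): {z=-7}
  after event 3 (t=21: INC z by 13): {z=6}
  after event 4 (t=26: INC x by 3): {x=3, z=6}
  after event 5 (t=31: SET x = 17): {x=17, z=6}
  after event 6 (t=34: DEC x by 3): {x=14, z=6}

Answer: {x=14, z=6}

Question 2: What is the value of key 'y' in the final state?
Track key 'y' through all 11 events:
  event 1 (t=6: DEL y): y (absent) -> (absent)
  event 2 (t=16: SET z = -7): y unchanged
  event 3 (t=21: INC z by 13): y unchanged
  event 4 (t=26: INC x by 3): y unchanged
  event 5 (t=31: SET x = 17): y unchanged
  event 6 (t=34: DEC x by 3): y unchanged
  event 7 (t=36: DEL z): y unchanged
  event 8 (t=37: DEL x): y unchanged
  event 9 (t=42: INC x by 5): y unchanged
  event 10 (t=44: SET x = 25): y unchanged
  event 11 (t=48: DEC y by 1): y (absent) -> -1
Final: y = -1

Answer: -1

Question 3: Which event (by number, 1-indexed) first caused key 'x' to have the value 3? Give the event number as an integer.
Answer: 4

Derivation:
Looking for first event where x becomes 3:
  event 4: x (absent) -> 3  <-- first match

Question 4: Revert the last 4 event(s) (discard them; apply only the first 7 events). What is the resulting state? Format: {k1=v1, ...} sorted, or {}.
Keep first 7 events (discard last 4):
  after event 1 (t=6: DEL y): {}
  after event 2 (t=16: SET z = -7): {z=-7}
  after event 3 (t=21: INC z by 13): {z=6}
  after event 4 (t=26: INC x by 3): {x=3, z=6}
  after event 5 (t=31: SET x = 17): {x=17, z=6}
  after event 6 (t=34: DEC x by 3): {x=14, z=6}
  after event 7 (t=36: DEL z): {x=14}

Answer: {x=14}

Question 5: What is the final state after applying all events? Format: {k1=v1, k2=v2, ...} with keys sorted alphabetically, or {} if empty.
Answer: {x=25, y=-1}

Derivation:
  after event 1 (t=6: DEL y): {}
  after event 2 (t=16: SET z = -7): {z=-7}
  after event 3 (t=21: INC z by 13): {z=6}
  after event 4 (t=26: INC x by 3): {x=3, z=6}
  after event 5 (t=31: SET x = 17): {x=17, z=6}
  after event 6 (t=34: DEC x by 3): {x=14, z=6}
  after event 7 (t=36: DEL z): {x=14}
  after event 8 (t=37: DEL x): {}
  after event 9 (t=42: INC x by 5): {x=5}
  after event 10 (t=44: SET x = 25): {x=25}
  after event 11 (t=48: DEC y by 1): {x=25, y=-1}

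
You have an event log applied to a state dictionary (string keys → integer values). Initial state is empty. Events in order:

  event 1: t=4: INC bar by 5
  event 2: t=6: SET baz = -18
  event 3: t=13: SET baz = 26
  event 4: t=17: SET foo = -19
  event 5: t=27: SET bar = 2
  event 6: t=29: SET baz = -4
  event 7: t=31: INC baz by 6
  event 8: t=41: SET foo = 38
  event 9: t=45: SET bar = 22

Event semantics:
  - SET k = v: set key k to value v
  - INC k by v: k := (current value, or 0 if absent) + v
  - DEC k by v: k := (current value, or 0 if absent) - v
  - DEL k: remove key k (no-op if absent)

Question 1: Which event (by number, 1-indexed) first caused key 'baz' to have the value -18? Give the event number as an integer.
Looking for first event where baz becomes -18:
  event 2: baz (absent) -> -18  <-- first match

Answer: 2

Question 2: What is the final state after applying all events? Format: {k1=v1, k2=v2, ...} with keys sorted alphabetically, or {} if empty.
  after event 1 (t=4: INC bar by 5): {bar=5}
  after event 2 (t=6: SET baz = -18): {bar=5, baz=-18}
  after event 3 (t=13: SET baz = 26): {bar=5, baz=26}
  after event 4 (t=17: SET foo = -19): {bar=5, baz=26, foo=-19}
  after event 5 (t=27: SET bar = 2): {bar=2, baz=26, foo=-19}
  after event 6 (t=29: SET baz = -4): {bar=2, baz=-4, foo=-19}
  after event 7 (t=31: INC baz by 6): {bar=2, baz=2, foo=-19}
  after event 8 (t=41: SET foo = 38): {bar=2, baz=2, foo=38}
  after event 9 (t=45: SET bar = 22): {bar=22, baz=2, foo=38}

Answer: {bar=22, baz=2, foo=38}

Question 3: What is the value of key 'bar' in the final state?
Answer: 22

Derivation:
Track key 'bar' through all 9 events:
  event 1 (t=4: INC bar by 5): bar (absent) -> 5
  event 2 (t=6: SET baz = -18): bar unchanged
  event 3 (t=13: SET baz = 26): bar unchanged
  event 4 (t=17: SET foo = -19): bar unchanged
  event 5 (t=27: SET bar = 2): bar 5 -> 2
  event 6 (t=29: SET baz = -4): bar unchanged
  event 7 (t=31: INC baz by 6): bar unchanged
  event 8 (t=41: SET foo = 38): bar unchanged
  event 9 (t=45: SET bar = 22): bar 2 -> 22
Final: bar = 22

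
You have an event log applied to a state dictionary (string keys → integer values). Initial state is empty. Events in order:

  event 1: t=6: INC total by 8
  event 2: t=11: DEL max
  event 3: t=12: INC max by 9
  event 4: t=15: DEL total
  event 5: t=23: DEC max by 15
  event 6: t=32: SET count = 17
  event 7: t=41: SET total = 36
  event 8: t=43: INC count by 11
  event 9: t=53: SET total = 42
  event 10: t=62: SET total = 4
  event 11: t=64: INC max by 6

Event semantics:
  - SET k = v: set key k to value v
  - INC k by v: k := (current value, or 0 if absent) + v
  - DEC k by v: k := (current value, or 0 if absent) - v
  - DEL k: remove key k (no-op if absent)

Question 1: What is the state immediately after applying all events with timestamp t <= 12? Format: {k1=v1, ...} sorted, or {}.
Apply events with t <= 12 (3 events):
  after event 1 (t=6: INC total by 8): {total=8}
  after event 2 (t=11: DEL max): {total=8}
  after event 3 (t=12: INC max by 9): {max=9, total=8}

Answer: {max=9, total=8}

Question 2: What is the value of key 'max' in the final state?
Answer: 0

Derivation:
Track key 'max' through all 11 events:
  event 1 (t=6: INC total by 8): max unchanged
  event 2 (t=11: DEL max): max (absent) -> (absent)
  event 3 (t=12: INC max by 9): max (absent) -> 9
  event 4 (t=15: DEL total): max unchanged
  event 5 (t=23: DEC max by 15): max 9 -> -6
  event 6 (t=32: SET count = 17): max unchanged
  event 7 (t=41: SET total = 36): max unchanged
  event 8 (t=43: INC count by 11): max unchanged
  event 9 (t=53: SET total = 42): max unchanged
  event 10 (t=62: SET total = 4): max unchanged
  event 11 (t=64: INC max by 6): max -6 -> 0
Final: max = 0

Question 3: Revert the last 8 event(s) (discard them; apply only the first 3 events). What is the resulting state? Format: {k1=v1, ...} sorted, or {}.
Keep first 3 events (discard last 8):
  after event 1 (t=6: INC total by 8): {total=8}
  after event 2 (t=11: DEL max): {total=8}
  after event 3 (t=12: INC max by 9): {max=9, total=8}

Answer: {max=9, total=8}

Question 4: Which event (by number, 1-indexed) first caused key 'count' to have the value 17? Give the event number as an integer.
Looking for first event where count becomes 17:
  event 6: count (absent) -> 17  <-- first match

Answer: 6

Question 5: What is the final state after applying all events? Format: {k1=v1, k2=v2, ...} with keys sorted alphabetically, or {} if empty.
Answer: {count=28, max=0, total=4}

Derivation:
  after event 1 (t=6: INC total by 8): {total=8}
  after event 2 (t=11: DEL max): {total=8}
  after event 3 (t=12: INC max by 9): {max=9, total=8}
  after event 4 (t=15: DEL total): {max=9}
  after event 5 (t=23: DEC max by 15): {max=-6}
  after event 6 (t=32: SET count = 17): {count=17, max=-6}
  after event 7 (t=41: SET total = 36): {count=17, max=-6, total=36}
  after event 8 (t=43: INC count by 11): {count=28, max=-6, total=36}
  after event 9 (t=53: SET total = 42): {count=28, max=-6, total=42}
  after event 10 (t=62: SET total = 4): {count=28, max=-6, total=4}
  after event 11 (t=64: INC max by 6): {count=28, max=0, total=4}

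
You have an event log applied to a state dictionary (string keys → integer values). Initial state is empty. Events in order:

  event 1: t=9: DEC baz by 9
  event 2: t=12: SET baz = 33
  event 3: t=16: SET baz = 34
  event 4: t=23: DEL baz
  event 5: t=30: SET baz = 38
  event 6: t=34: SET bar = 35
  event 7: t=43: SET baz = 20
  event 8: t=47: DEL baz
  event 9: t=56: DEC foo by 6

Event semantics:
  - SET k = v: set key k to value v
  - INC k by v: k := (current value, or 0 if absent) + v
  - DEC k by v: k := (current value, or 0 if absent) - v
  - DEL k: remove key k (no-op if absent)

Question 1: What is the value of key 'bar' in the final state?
Answer: 35

Derivation:
Track key 'bar' through all 9 events:
  event 1 (t=9: DEC baz by 9): bar unchanged
  event 2 (t=12: SET baz = 33): bar unchanged
  event 3 (t=16: SET baz = 34): bar unchanged
  event 4 (t=23: DEL baz): bar unchanged
  event 5 (t=30: SET baz = 38): bar unchanged
  event 6 (t=34: SET bar = 35): bar (absent) -> 35
  event 7 (t=43: SET baz = 20): bar unchanged
  event 8 (t=47: DEL baz): bar unchanged
  event 9 (t=56: DEC foo by 6): bar unchanged
Final: bar = 35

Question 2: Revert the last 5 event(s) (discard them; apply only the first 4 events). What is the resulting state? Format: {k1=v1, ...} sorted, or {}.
Keep first 4 events (discard last 5):
  after event 1 (t=9: DEC baz by 9): {baz=-9}
  after event 2 (t=12: SET baz = 33): {baz=33}
  after event 3 (t=16: SET baz = 34): {baz=34}
  after event 4 (t=23: DEL baz): {}

Answer: {}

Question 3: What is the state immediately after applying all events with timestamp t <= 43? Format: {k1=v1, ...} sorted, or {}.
Apply events with t <= 43 (7 events):
  after event 1 (t=9: DEC baz by 9): {baz=-9}
  after event 2 (t=12: SET baz = 33): {baz=33}
  after event 3 (t=16: SET baz = 34): {baz=34}
  after event 4 (t=23: DEL baz): {}
  after event 5 (t=30: SET baz = 38): {baz=38}
  after event 6 (t=34: SET bar = 35): {bar=35, baz=38}
  after event 7 (t=43: SET baz = 20): {bar=35, baz=20}

Answer: {bar=35, baz=20}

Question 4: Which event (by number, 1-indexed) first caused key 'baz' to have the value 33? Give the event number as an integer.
Answer: 2

Derivation:
Looking for first event where baz becomes 33:
  event 1: baz = -9
  event 2: baz -9 -> 33  <-- first match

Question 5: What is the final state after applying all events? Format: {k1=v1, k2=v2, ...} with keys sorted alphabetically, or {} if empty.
  after event 1 (t=9: DEC baz by 9): {baz=-9}
  after event 2 (t=12: SET baz = 33): {baz=33}
  after event 3 (t=16: SET baz = 34): {baz=34}
  after event 4 (t=23: DEL baz): {}
  after event 5 (t=30: SET baz = 38): {baz=38}
  after event 6 (t=34: SET bar = 35): {bar=35, baz=38}
  after event 7 (t=43: SET baz = 20): {bar=35, baz=20}
  after event 8 (t=47: DEL baz): {bar=35}
  after event 9 (t=56: DEC foo by 6): {bar=35, foo=-6}

Answer: {bar=35, foo=-6}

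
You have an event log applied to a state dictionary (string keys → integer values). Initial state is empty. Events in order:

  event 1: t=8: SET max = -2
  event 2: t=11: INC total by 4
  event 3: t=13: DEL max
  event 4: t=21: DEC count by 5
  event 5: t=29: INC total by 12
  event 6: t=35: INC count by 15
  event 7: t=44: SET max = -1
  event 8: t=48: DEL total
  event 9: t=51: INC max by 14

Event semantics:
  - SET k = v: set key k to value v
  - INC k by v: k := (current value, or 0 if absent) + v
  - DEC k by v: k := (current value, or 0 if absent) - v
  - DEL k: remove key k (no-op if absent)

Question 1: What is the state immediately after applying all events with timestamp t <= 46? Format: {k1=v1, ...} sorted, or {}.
Apply events with t <= 46 (7 events):
  after event 1 (t=8: SET max = -2): {max=-2}
  after event 2 (t=11: INC total by 4): {max=-2, total=4}
  after event 3 (t=13: DEL max): {total=4}
  after event 4 (t=21: DEC count by 5): {count=-5, total=4}
  after event 5 (t=29: INC total by 12): {count=-5, total=16}
  after event 6 (t=35: INC count by 15): {count=10, total=16}
  after event 7 (t=44: SET max = -1): {count=10, max=-1, total=16}

Answer: {count=10, max=-1, total=16}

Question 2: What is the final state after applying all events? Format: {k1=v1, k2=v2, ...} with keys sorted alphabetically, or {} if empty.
Answer: {count=10, max=13}

Derivation:
  after event 1 (t=8: SET max = -2): {max=-2}
  after event 2 (t=11: INC total by 4): {max=-2, total=4}
  after event 3 (t=13: DEL max): {total=4}
  after event 4 (t=21: DEC count by 5): {count=-5, total=4}
  after event 5 (t=29: INC total by 12): {count=-5, total=16}
  after event 6 (t=35: INC count by 15): {count=10, total=16}
  after event 7 (t=44: SET max = -1): {count=10, max=-1, total=16}
  after event 8 (t=48: DEL total): {count=10, max=-1}
  after event 9 (t=51: INC max by 14): {count=10, max=13}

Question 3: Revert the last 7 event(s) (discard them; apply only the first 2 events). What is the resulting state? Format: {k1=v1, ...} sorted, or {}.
Keep first 2 events (discard last 7):
  after event 1 (t=8: SET max = -2): {max=-2}
  after event 2 (t=11: INC total by 4): {max=-2, total=4}

Answer: {max=-2, total=4}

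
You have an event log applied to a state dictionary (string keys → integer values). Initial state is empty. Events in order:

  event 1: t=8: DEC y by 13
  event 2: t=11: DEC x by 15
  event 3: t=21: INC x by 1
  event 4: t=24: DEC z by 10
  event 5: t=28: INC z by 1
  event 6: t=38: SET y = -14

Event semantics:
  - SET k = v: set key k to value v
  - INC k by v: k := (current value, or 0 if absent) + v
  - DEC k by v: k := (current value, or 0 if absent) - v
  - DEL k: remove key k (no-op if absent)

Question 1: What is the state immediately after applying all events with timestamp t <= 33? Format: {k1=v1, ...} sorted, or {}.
Answer: {x=-14, y=-13, z=-9}

Derivation:
Apply events with t <= 33 (5 events):
  after event 1 (t=8: DEC y by 13): {y=-13}
  after event 2 (t=11: DEC x by 15): {x=-15, y=-13}
  after event 3 (t=21: INC x by 1): {x=-14, y=-13}
  after event 4 (t=24: DEC z by 10): {x=-14, y=-13, z=-10}
  after event 5 (t=28: INC z by 1): {x=-14, y=-13, z=-9}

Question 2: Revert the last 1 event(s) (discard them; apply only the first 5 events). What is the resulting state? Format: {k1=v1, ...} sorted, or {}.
Answer: {x=-14, y=-13, z=-9}

Derivation:
Keep first 5 events (discard last 1):
  after event 1 (t=8: DEC y by 13): {y=-13}
  after event 2 (t=11: DEC x by 15): {x=-15, y=-13}
  after event 3 (t=21: INC x by 1): {x=-14, y=-13}
  after event 4 (t=24: DEC z by 10): {x=-14, y=-13, z=-10}
  after event 5 (t=28: INC z by 1): {x=-14, y=-13, z=-9}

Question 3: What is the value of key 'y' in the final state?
Track key 'y' through all 6 events:
  event 1 (t=8: DEC y by 13): y (absent) -> -13
  event 2 (t=11: DEC x by 15): y unchanged
  event 3 (t=21: INC x by 1): y unchanged
  event 4 (t=24: DEC z by 10): y unchanged
  event 5 (t=28: INC z by 1): y unchanged
  event 6 (t=38: SET y = -14): y -13 -> -14
Final: y = -14

Answer: -14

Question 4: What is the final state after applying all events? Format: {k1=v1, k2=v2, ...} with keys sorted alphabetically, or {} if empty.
  after event 1 (t=8: DEC y by 13): {y=-13}
  after event 2 (t=11: DEC x by 15): {x=-15, y=-13}
  after event 3 (t=21: INC x by 1): {x=-14, y=-13}
  after event 4 (t=24: DEC z by 10): {x=-14, y=-13, z=-10}
  after event 5 (t=28: INC z by 1): {x=-14, y=-13, z=-9}
  after event 6 (t=38: SET y = -14): {x=-14, y=-14, z=-9}

Answer: {x=-14, y=-14, z=-9}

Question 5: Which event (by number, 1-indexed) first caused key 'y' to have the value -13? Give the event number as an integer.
Answer: 1

Derivation:
Looking for first event where y becomes -13:
  event 1: y (absent) -> -13  <-- first match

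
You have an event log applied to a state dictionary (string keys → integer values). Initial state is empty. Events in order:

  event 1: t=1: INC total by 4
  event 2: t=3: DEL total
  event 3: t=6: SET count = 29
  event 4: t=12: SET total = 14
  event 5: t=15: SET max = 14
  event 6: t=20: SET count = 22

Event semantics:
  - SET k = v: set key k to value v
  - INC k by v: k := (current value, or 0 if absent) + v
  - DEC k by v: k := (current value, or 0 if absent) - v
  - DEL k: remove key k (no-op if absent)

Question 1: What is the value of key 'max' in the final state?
Track key 'max' through all 6 events:
  event 1 (t=1: INC total by 4): max unchanged
  event 2 (t=3: DEL total): max unchanged
  event 3 (t=6: SET count = 29): max unchanged
  event 4 (t=12: SET total = 14): max unchanged
  event 5 (t=15: SET max = 14): max (absent) -> 14
  event 6 (t=20: SET count = 22): max unchanged
Final: max = 14

Answer: 14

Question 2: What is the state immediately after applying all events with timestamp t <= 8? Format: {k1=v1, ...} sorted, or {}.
Apply events with t <= 8 (3 events):
  after event 1 (t=1: INC total by 4): {total=4}
  after event 2 (t=3: DEL total): {}
  after event 3 (t=6: SET count = 29): {count=29}

Answer: {count=29}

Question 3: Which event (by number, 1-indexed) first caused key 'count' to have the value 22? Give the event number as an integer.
Looking for first event where count becomes 22:
  event 3: count = 29
  event 4: count = 29
  event 5: count = 29
  event 6: count 29 -> 22  <-- first match

Answer: 6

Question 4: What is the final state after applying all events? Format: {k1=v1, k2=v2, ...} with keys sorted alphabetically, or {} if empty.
Answer: {count=22, max=14, total=14}

Derivation:
  after event 1 (t=1: INC total by 4): {total=4}
  after event 2 (t=3: DEL total): {}
  after event 3 (t=6: SET count = 29): {count=29}
  after event 4 (t=12: SET total = 14): {count=29, total=14}
  after event 5 (t=15: SET max = 14): {count=29, max=14, total=14}
  after event 6 (t=20: SET count = 22): {count=22, max=14, total=14}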